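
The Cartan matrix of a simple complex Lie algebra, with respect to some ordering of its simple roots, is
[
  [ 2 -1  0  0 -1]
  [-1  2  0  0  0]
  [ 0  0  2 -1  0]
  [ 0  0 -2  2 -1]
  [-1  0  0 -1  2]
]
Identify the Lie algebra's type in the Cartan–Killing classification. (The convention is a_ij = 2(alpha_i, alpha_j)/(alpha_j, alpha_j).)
The matrix has rank 5 with 2's on the diagonal. Reading the off-diagonal entries as Dynkin edges (a single edge where a_ij = a_ji = -1; a double or triple edge where a_ij * a_ji = 2 or 3), the diagram is a chain of 5 nodes with a double edge at one end; the terminal node there is the unique short simple root (B_5). One simple-root ordering that puts it in standard form is (alpha_2, alpha_1, alpha_5, alpha_4, alpha_3). So the algebra is type B_5, i.e. so(11).

B_5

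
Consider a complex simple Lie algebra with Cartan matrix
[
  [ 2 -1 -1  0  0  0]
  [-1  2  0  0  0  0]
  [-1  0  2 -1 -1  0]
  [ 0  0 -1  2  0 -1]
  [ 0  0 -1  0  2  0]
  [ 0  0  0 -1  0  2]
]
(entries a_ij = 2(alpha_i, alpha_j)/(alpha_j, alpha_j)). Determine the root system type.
type E_6

The matrix has rank 6 with 2's on the diagonal. Reading the off-diagonal entries as Dynkin edges (a single edge where a_ij = a_ji = -1; a double or triple edge where a_ij * a_ji = 2 or 3), the diagram is a chain of 5 nodes with one extra node attached to the third node from one end (E_6). One simple-root ordering that puts it in standard form is (alpha_2, alpha_5, alpha_1, alpha_3, alpha_4, alpha_6). So the algebra is type E_6.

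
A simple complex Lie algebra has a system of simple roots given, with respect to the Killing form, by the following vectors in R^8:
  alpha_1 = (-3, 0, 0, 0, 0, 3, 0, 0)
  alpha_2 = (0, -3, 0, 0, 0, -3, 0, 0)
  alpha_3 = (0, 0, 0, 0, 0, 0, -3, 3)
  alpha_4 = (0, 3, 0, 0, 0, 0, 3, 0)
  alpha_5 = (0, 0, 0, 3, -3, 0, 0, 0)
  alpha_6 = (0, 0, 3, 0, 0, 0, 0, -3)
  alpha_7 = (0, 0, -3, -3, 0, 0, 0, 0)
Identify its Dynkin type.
Compute the Cartan integers a_ij = 2(alpha_i, alpha_j)/(alpha_j, alpha_j); the resulting 7x7 Cartan matrix is
[[2, -1, 0, 0, 0, 0, 0], [-1, 2, 0, -1, 0, 0, 0], [0, 0, 2, -1, 0, -1, 0], [0, -1, -1, 2, 0, 0, 0], [0, 0, 0, 0, 2, 0, -1], [0, 0, -1, 0, 0, 2, -1], [0, 0, 0, 0, -1, -1, 2]].
All simple roots have the same length, so the diagram is simply laced. The associated Dynkin diagram is a chain of 7 nodes with single edges (A_7), so the type is A_7 (the algebra sl(8)).

type A_7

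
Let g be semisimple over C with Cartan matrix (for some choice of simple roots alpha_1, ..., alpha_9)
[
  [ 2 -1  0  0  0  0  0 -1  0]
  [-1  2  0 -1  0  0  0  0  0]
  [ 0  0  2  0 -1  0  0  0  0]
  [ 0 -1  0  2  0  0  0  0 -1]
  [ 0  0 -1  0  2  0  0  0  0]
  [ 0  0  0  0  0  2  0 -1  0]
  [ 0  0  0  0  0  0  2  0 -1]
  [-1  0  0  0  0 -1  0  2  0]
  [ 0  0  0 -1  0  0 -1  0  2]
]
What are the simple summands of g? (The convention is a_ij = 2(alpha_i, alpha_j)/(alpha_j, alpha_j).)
The diagram associated to this matrix has two connected components: the simple roots {alpha_3, alpha_5} form a chain of 2 nodes with single edges (A_2), and {alpha_1, alpha_2, alpha_4, alpha_6, alpha_7, alpha_8, alpha_9} form a chain of 7 nodes with single edges (A_7). A semisimple Lie algebra decomposes uniquely as the direct sum of simple ideals, one per connected component of its Dynkin diagram, so g ≅ A_2 ⊕ A_7 (dimension 8 + 63 = 71).

A_2 (sl(3)) + A_7 (sl(8))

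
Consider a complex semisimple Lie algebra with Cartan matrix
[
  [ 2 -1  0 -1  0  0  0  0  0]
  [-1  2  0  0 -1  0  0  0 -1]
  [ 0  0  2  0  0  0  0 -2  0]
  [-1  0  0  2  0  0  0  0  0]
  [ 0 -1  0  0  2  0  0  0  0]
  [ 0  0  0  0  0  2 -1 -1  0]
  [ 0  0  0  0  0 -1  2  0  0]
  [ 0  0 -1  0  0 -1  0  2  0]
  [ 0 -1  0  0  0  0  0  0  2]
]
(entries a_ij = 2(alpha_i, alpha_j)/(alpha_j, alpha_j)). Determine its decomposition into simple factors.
type C_4 ⊕ type D_5

The diagram associated to this matrix has two connected components: the simple roots {alpha_3, alpha_6, alpha_7, alpha_8} form a chain of 4 nodes with a double edge at one end; the terminal node there is the unique long simple root (C_4), and {alpha_1, alpha_2, alpha_4, alpha_5, alpha_9} form a chain of 3 nodes with a fork of two nodes at one end (D_5). A semisimple Lie algebra decomposes uniquely as the direct sum of simple ideals, one per connected component of its Dynkin diagram, so g ≅ C_4 ⊕ D_5 (dimension 36 + 45 = 81).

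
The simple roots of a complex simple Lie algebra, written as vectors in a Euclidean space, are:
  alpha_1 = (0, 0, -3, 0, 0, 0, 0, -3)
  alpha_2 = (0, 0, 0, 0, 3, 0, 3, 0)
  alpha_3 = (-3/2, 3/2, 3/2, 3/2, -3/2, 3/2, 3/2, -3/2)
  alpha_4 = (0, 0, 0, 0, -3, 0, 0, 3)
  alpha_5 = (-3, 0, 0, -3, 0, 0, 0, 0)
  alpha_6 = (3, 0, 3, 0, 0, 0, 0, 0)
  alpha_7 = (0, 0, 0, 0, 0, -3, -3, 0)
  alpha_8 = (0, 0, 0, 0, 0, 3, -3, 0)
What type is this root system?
E_8

Compute the Cartan integers a_ij = 2(alpha_i, alpha_j)/(alpha_j, alpha_j); the resulting 8x8 Cartan matrix is
[[2, 0, 0, -1, 0, -1, 0, 0], [0, 2, 0, -1, 0, 0, -1, -1], [0, 0, 2, 0, 0, 0, -1, 0], [-1, -1, 0, 2, 0, 0, 0, 0], [0, 0, 0, 0, 2, -1, 0, 0], [-1, 0, 0, 0, -1, 2, 0, 0], [0, -1, -1, 0, 0, 0, 2, 0], [0, -1, 0, 0, 0, 0, 0, 2]].
All simple roots have the same length, so the diagram is simply laced. The associated Dynkin diagram is a chain of 7 nodes with one extra node attached to the third node from one end (E_8), so the type is E_8.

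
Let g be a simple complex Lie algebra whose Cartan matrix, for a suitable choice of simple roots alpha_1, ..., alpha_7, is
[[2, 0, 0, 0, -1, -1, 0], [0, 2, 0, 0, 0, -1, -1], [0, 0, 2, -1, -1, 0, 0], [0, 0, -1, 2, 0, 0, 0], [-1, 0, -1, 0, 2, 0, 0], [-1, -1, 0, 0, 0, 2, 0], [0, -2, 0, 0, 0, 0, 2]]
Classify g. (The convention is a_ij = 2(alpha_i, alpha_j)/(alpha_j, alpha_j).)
C7

The matrix has rank 7 with 2's on the diagonal. Reading the off-diagonal entries as Dynkin edges (a single edge where a_ij = a_ji = -1; a double or triple edge where a_ij * a_ji = 2 or 3), the diagram is a chain of 7 nodes with a double edge at one end; the terminal node there is the unique long simple root (C_7). One simple-root ordering that puts it in standard form is (alpha_4, alpha_3, alpha_5, alpha_1, alpha_6, alpha_2, alpha_7). So the algebra is type C_7, i.e. sp(14).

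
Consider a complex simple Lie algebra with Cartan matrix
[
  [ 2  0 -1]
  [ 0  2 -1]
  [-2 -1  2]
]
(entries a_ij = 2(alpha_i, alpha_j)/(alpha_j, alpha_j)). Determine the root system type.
The matrix has rank 3 with 2's on the diagonal. Reading the off-diagonal entries as Dynkin edges (a single edge where a_ij = a_ji = -1; a double or triple edge where a_ij * a_ji = 2 or 3), the diagram is a chain of 3 nodes with a double edge at one end; the terminal node there is the unique short simple root (B_3). One simple-root ordering that puts it in standard form is (alpha_2, alpha_3, alpha_1). So the algebra is type B_3, i.e. so(7).

B_3 (so(7))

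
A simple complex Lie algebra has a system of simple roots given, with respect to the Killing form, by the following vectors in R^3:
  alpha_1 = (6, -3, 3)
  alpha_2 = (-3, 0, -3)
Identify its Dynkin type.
Compute the Cartan integers a_ij = 2(alpha_i, alpha_j)/(alpha_j, alpha_j); the resulting 2x2 Cartan matrix is
[[2, -3], [-1, 2]].
The roots have two lengths (squared-length ratio 3:1); the short ones are alpha_{2}. The associated Dynkin diagram is two nodes joined by a triple edge (G_2), so the type is G_2.

G_2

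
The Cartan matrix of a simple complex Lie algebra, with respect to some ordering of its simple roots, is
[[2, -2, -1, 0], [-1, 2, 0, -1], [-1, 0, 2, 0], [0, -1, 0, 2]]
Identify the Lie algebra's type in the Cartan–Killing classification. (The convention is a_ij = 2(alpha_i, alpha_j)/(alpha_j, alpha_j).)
type F_4

The matrix has rank 4 with 2's on the diagonal. Reading the off-diagonal entries as Dynkin edges (a single edge where a_ij = a_ji = -1; a double or triple edge where a_ij * a_ji = 2 or 3), the diagram is a chain of 4 nodes with a double edge between the middle two (F_4). One simple-root ordering that puts it in standard form is (alpha_3, alpha_1, alpha_2, alpha_4). So the algebra is type F_4.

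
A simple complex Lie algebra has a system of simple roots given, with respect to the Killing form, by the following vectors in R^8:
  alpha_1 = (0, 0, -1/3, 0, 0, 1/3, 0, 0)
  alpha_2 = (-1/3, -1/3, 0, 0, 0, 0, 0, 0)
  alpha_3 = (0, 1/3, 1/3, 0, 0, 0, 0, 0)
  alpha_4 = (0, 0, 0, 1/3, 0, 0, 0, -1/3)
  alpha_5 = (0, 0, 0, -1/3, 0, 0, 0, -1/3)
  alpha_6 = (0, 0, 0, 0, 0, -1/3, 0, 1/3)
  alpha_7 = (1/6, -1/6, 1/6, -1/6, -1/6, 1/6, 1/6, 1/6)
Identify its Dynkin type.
E_7

Compute the Cartan integers a_ij = 2(alpha_i, alpha_j)/(alpha_j, alpha_j); the resulting 7x7 Cartan matrix is
[[2, 0, -1, 0, 0, -1, 0], [0, 2, -1, 0, 0, 0, 0], [-1, -1, 2, 0, 0, 0, 0], [0, 0, 0, 2, 0, -1, -1], [0, 0, 0, 0, 2, -1, 0], [-1, 0, 0, -1, -1, 2, 0], [0, 0, 0, -1, 0, 0, 2]].
All simple roots have the same length, so the diagram is simply laced. The associated Dynkin diagram is a chain of 6 nodes with one extra node attached to the third node from one end (E_7), so the type is E_7.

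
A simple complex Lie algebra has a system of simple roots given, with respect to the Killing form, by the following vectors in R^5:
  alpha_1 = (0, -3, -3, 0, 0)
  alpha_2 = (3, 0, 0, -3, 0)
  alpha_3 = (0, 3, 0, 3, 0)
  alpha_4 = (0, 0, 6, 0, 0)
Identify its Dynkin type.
Compute the Cartan integers a_ij = 2(alpha_i, alpha_j)/(alpha_j, alpha_j); the resulting 4x4 Cartan matrix is
[[2, 0, -1, -1], [0, 2, -1, 0], [-1, -1, 2, 0], [-2, 0, 0, 2]].
The roots have two lengths (squared-length ratio 2:1); the short ones are alpha_{1,2,3}. The associated Dynkin diagram is a chain of 4 nodes with a double edge at one end; the terminal node there is the unique long simple root (C_4), so the type is C_4 (the algebra sp(8)).

type C_4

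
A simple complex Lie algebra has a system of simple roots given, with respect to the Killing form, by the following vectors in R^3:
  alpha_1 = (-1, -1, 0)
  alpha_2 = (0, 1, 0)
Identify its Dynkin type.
Compute the Cartan integers a_ij = 2(alpha_i, alpha_j)/(alpha_j, alpha_j); the resulting 2x2 Cartan matrix is
[[2, -2], [-1, 2]].
The roots have two lengths (squared-length ratio 2:1); the short ones are alpha_{2}. The associated Dynkin diagram is a chain of 2 nodes with a double edge at one end; the terminal node there is the unique short simple root (B_2), so the type is B_2 (the algebra so(5)).

B_2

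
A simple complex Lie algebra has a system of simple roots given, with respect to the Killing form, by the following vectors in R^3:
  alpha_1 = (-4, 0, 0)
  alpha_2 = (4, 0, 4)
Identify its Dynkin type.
type B_2

Compute the Cartan integers a_ij = 2(alpha_i, alpha_j)/(alpha_j, alpha_j); the resulting 2x2 Cartan matrix is
[[2, -1], [-2, 2]].
The roots have two lengths (squared-length ratio 2:1); the short ones are alpha_{1}. The associated Dynkin diagram is a chain of 2 nodes with a double edge at one end; the terminal node there is the unique short simple root (B_2), so the type is B_2 (the algebra so(5)).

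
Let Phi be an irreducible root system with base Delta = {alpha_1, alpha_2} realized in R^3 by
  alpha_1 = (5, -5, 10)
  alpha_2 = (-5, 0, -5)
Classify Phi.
Compute the Cartan integers a_ij = 2(alpha_i, alpha_j)/(alpha_j, alpha_j); the resulting 2x2 Cartan matrix is
[[2, -3], [-1, 2]].
The roots have two lengths (squared-length ratio 3:1); the short ones are alpha_{2}. The associated Dynkin diagram is two nodes joined by a triple edge (G_2), so the type is G_2.

G_2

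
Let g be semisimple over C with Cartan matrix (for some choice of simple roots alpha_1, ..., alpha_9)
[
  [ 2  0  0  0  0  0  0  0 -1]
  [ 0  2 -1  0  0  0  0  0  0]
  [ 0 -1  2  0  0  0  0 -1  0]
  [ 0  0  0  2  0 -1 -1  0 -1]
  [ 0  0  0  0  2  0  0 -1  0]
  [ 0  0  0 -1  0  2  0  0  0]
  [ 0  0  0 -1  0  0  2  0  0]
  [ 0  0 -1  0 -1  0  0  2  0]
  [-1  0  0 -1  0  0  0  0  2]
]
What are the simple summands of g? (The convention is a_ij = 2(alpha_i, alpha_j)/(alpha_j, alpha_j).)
type A_4 ⊕ type D_5

The diagram associated to this matrix has two connected components: the simple roots {alpha_2, alpha_3, alpha_5, alpha_8} form a chain of 4 nodes with single edges (A_4), and {alpha_1, alpha_4, alpha_6, alpha_7, alpha_9} form a chain of 3 nodes with a fork of two nodes at one end (D_5). A semisimple Lie algebra decomposes uniquely as the direct sum of simple ideals, one per connected component of its Dynkin diagram, so g ≅ A_4 ⊕ D_5 (dimension 24 + 45 = 69).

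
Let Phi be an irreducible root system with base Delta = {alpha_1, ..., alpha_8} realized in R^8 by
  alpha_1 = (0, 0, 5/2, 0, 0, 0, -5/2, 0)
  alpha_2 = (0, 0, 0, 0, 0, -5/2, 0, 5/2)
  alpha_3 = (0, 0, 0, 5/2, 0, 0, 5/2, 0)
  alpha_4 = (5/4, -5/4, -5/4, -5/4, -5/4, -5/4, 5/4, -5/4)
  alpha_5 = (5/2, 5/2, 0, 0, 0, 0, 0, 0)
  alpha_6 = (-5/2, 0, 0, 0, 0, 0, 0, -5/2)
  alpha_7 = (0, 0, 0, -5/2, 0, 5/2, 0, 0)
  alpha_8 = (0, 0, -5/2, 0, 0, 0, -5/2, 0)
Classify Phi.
Compute the Cartan integers a_ij = 2(alpha_i, alpha_j)/(alpha_j, alpha_j); the resulting 8x8 Cartan matrix is
[[2, 0, -1, -1, 0, 0, 0, 0], [0, 2, 0, 0, 0, -1, -1, 0], [-1, 0, 2, 0, 0, 0, -1, -1], [-1, 0, 0, 2, 0, 0, 0, 0], [0, 0, 0, 0, 2, -1, 0, 0], [0, -1, 0, 0, -1, 2, 0, 0], [0, -1, -1, 0, 0, 0, 2, 0], [0, 0, -1, 0, 0, 0, 0, 2]].
All simple roots have the same length, so the diagram is simply laced. The associated Dynkin diagram is a chain of 7 nodes with one extra node attached to the third node from one end (E_8), so the type is E_8.

E8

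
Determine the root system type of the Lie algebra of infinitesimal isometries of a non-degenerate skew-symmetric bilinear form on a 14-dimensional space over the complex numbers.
C7

This is sp(14), which has dimension 14(14+1)/2 = 105 and rank 14/2 = 7. In the classification of classical Lie algebras, the symplectic algebra sp(2n) has type C_n; here n = 7, so the Dynkin diagram is a chain of 7 nodes with a double edge at one end; the terminal node there is the unique long simple root (C_7). Hence the type is C_7.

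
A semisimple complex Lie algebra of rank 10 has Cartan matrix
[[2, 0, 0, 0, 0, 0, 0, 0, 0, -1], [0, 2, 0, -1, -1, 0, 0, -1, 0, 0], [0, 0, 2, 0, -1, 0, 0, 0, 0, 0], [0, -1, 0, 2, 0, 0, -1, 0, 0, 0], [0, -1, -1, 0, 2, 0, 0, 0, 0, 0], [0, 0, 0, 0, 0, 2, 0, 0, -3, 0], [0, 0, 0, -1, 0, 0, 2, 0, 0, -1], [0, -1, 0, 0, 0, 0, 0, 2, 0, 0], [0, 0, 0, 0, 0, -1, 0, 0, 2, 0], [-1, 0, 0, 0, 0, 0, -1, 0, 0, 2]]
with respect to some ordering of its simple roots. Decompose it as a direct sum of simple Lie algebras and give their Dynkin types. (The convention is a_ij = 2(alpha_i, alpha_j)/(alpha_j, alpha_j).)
E_8 ⊕ G_2

The diagram associated to this matrix has two connected components: the simple roots {alpha_1, alpha_2, alpha_3, alpha_4, alpha_5, alpha_7, alpha_8, alpha_10} form a chain of 7 nodes with one extra node attached to the third node from one end (E_8), and {alpha_6, alpha_9} form two nodes joined by a triple edge (G_2). A semisimple Lie algebra decomposes uniquely as the direct sum of simple ideals, one per connected component of its Dynkin diagram, so g ≅ E_8 ⊕ G_2 (dimension 248 + 14 = 262).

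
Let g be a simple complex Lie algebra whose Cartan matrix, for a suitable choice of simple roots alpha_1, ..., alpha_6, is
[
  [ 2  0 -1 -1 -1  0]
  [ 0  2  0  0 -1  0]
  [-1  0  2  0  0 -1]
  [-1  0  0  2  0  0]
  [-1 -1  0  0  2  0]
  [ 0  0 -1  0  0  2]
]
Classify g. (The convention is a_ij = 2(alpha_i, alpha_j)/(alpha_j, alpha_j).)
type E_6

The matrix has rank 6 with 2's on the diagonal. Reading the off-diagonal entries as Dynkin edges (a single edge where a_ij = a_ji = -1; a double or triple edge where a_ij * a_ji = 2 or 3), the diagram is a chain of 5 nodes with one extra node attached to the third node from one end (E_6). One simple-root ordering that puts it in standard form is (alpha_6, alpha_4, alpha_3, alpha_1, alpha_5, alpha_2). So the algebra is type E_6.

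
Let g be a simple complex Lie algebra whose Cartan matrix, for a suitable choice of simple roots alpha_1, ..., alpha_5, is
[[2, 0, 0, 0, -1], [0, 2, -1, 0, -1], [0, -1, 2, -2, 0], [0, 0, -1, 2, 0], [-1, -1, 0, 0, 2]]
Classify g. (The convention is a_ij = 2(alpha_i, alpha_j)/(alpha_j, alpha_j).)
The matrix has rank 5 with 2's on the diagonal. Reading the off-diagonal entries as Dynkin edges (a single edge where a_ij = a_ji = -1; a double or triple edge where a_ij * a_ji = 2 or 3), the diagram is a chain of 5 nodes with a double edge at one end; the terminal node there is the unique short simple root (B_5). One simple-root ordering that puts it in standard form is (alpha_1, alpha_5, alpha_2, alpha_3, alpha_4). So the algebra is type B_5, i.e. so(11).

B_5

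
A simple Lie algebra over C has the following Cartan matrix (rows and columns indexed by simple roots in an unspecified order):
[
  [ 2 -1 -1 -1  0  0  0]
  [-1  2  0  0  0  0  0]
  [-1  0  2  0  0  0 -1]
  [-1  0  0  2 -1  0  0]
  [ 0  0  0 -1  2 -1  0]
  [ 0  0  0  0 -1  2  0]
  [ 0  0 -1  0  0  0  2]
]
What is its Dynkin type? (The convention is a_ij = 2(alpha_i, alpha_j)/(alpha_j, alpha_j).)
E_7

The matrix has rank 7 with 2's on the diagonal. Reading the off-diagonal entries as Dynkin edges (a single edge where a_ij = a_ji = -1; a double or triple edge where a_ij * a_ji = 2 or 3), the diagram is a chain of 6 nodes with one extra node attached to the third node from one end (E_7). One simple-root ordering that puts it in standard form is (alpha_7, alpha_2, alpha_3, alpha_1, alpha_4, alpha_5, alpha_6). So the algebra is type E_7.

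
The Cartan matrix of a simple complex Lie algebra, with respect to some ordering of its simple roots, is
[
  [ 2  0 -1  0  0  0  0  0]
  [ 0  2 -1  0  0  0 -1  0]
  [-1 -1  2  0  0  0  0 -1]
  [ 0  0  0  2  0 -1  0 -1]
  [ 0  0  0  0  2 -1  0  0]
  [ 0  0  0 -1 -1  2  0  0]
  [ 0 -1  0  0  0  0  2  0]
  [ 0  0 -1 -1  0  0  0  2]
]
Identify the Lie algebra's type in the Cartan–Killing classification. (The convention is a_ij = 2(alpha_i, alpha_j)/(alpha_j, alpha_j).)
The matrix has rank 8 with 2's on the diagonal. Reading the off-diagonal entries as Dynkin edges (a single edge where a_ij = a_ji = -1; a double or triple edge where a_ij * a_ji = 2 or 3), the diagram is a chain of 7 nodes with one extra node attached to the third node from one end (E_8). One simple-root ordering that puts it in standard form is (alpha_7, alpha_1, alpha_2, alpha_3, alpha_8, alpha_4, alpha_6, alpha_5). So the algebra is type E_8.

E_8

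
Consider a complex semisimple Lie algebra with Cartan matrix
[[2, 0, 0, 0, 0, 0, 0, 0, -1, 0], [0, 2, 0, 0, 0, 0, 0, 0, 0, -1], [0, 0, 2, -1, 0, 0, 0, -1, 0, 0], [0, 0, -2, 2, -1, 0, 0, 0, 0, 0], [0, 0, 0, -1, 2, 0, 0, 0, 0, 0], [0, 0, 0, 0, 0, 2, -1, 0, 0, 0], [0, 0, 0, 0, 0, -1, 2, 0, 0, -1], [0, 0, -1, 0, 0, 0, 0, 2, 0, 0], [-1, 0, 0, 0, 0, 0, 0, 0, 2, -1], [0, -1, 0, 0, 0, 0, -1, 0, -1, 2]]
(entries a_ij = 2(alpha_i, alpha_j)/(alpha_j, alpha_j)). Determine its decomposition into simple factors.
E_6 + F_4

The diagram associated to this matrix has two connected components: the simple roots {alpha_1, alpha_2, alpha_6, alpha_7, alpha_9, alpha_10} form a chain of 5 nodes with one extra node attached to the third node from one end (E_6), and {alpha_3, alpha_4, alpha_5, alpha_8} form a chain of 4 nodes with a double edge between the middle two (F_4). A semisimple Lie algebra decomposes uniquely as the direct sum of simple ideals, one per connected component of its Dynkin diagram, so g ≅ E_6 ⊕ F_4 (dimension 78 + 52 = 130).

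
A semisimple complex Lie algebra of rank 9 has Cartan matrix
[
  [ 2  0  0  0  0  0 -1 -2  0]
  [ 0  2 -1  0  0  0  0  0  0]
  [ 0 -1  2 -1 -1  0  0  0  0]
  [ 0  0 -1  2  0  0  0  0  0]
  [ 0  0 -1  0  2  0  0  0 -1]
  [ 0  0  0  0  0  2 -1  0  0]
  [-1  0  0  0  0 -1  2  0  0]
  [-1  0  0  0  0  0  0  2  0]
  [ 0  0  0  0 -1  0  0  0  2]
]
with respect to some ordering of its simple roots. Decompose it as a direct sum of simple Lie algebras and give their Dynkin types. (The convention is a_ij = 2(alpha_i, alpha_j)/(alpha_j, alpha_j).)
The diagram associated to this matrix has two connected components: the simple roots {alpha_1, alpha_6, alpha_7, alpha_8} form a chain of 4 nodes with a double edge at one end; the terminal node there is the unique short simple root (B_4), and {alpha_2, alpha_3, alpha_4, alpha_5, alpha_9} form a chain of 3 nodes with a fork of two nodes at one end (D_5). A semisimple Lie algebra decomposes uniquely as the direct sum of simple ideals, one per connected component of its Dynkin diagram, so g ≅ B_4 ⊕ D_5 (dimension 36 + 45 = 81).

B_4 ⊕ D_5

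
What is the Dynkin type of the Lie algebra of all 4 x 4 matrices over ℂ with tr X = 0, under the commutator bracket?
A_3

This is sl(4), which has dimension 4^2 - 1 = 15 and rank 4 - 1 = 3 (a Cartan subalgebra is the diagonal traceless matrices). In the classification of classical Lie algebras, the special linear algebra sl(n+1) has type A_n; here n = 3, so the Dynkin diagram is a chain of 3 nodes with single edges (A_3). Hence the type is A_3.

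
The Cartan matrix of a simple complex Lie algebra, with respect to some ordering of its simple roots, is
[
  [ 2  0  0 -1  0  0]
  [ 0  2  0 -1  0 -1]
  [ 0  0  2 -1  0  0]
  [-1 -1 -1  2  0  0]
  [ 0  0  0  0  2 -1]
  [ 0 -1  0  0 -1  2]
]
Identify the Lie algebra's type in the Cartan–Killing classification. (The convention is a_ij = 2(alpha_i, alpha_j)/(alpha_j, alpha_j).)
The matrix has rank 6 with 2's on the diagonal. Reading the off-diagonal entries as Dynkin edges (a single edge where a_ij = a_ji = -1; a double or triple edge where a_ij * a_ji = 2 or 3), the diagram is a chain of 4 nodes with a fork of two nodes at one end (D_6). One simple-root ordering that puts it in standard form is (alpha_5, alpha_6, alpha_2, alpha_4, alpha_3, alpha_1). So the algebra is type D_6, i.e. so(12).

type D_6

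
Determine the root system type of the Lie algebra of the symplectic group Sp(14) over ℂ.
C_7

This is sp(14), which has dimension 14(14+1)/2 = 105 and rank 14/2 = 7. In the classification of classical Lie algebras, the symplectic algebra sp(2n) has type C_n; here n = 7, so the Dynkin diagram is a chain of 7 nodes with a double edge at one end; the terminal node there is the unique long simple root (C_7). Hence the type is C_7.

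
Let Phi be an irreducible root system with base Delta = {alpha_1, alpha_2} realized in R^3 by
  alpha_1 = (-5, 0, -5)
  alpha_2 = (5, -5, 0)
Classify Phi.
Compute the Cartan integers a_ij = 2(alpha_i, alpha_j)/(alpha_j, alpha_j); the resulting 2x2 Cartan matrix is
[[2, -1], [-1, 2]].
All simple roots have the same length, so the diagram is simply laced. The associated Dynkin diagram is a chain of 2 nodes with single edges (A_2), so the type is A_2 (the algebra sl(3)).

A_2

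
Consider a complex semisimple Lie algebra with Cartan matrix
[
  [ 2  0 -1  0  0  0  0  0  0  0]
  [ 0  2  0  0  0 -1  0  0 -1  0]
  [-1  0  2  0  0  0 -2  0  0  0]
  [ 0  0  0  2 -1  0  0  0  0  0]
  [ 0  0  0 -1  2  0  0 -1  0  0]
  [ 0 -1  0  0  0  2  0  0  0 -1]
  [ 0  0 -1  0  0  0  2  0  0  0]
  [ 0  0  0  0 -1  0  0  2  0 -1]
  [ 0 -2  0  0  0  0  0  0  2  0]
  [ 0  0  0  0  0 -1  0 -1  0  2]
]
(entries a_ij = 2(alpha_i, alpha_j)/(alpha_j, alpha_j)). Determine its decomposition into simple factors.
The diagram associated to this matrix has two connected components: the simple roots {alpha_1, alpha_3, alpha_7} form a chain of 3 nodes with a double edge at one end; the terminal node there is the unique short simple root (B_3), and {alpha_2, alpha_4, alpha_5, alpha_6, alpha_8, alpha_9, alpha_10} form a chain of 7 nodes with a double edge at one end; the terminal node there is the unique long simple root (C_7). A semisimple Lie algebra decomposes uniquely as the direct sum of simple ideals, one per connected component of its Dynkin diagram, so g ≅ B_3 ⊕ C_7 (dimension 21 + 105 = 126).

B3 + C7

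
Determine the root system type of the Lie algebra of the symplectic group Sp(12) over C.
C_6 (sp(12))

This is sp(12), which has dimension 12(12+1)/2 = 78 and rank 12/2 = 6. In the classification of classical Lie algebras, the symplectic algebra sp(2n) has type C_n; here n = 6, so the Dynkin diagram is a chain of 6 nodes with a double edge at one end; the terminal node there is the unique long simple root (C_6). Hence the type is C_6.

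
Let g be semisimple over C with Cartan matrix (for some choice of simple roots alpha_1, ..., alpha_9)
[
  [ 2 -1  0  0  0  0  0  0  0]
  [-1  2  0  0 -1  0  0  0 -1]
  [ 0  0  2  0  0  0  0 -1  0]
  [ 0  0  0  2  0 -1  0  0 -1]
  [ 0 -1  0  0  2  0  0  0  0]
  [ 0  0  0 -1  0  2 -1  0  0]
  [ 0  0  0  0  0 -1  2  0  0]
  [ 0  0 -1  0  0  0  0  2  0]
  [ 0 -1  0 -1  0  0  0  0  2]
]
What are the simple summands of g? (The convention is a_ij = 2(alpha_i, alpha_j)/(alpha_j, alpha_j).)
The diagram associated to this matrix has two connected components: the simple roots {alpha_3, alpha_8} form a chain of 2 nodes with single edges (A_2), and {alpha_1, alpha_2, alpha_4, alpha_5, alpha_6, alpha_7, alpha_9} form a chain of 5 nodes with a fork of two nodes at one end (D_7). A semisimple Lie algebra decomposes uniquely as the direct sum of simple ideals, one per connected component of its Dynkin diagram, so g ≅ A_2 ⊕ D_7 (dimension 8 + 91 = 99).

A_2 (sl(3)) + D_7 (so(14))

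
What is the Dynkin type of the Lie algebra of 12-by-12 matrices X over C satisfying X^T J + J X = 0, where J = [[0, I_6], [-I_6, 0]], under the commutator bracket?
This is sp(12), which has dimension 12(12+1)/2 = 78 and rank 12/2 = 6. In the classification of classical Lie algebras, the symplectic algebra sp(2n) has type C_n; here n = 6, so the Dynkin diagram is a chain of 6 nodes with a double edge at one end; the terminal node there is the unique long simple root (C_6). Hence the type is C_6.

type C_6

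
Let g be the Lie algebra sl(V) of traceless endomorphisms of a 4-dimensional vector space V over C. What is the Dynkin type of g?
This is sl(4), which has dimension 4^2 - 1 = 15 and rank 4 - 1 = 3 (a Cartan subalgebra is the diagonal traceless matrices). In the classification of classical Lie algebras, the special linear algebra sl(n+1) has type A_n; here n = 3, so the Dynkin diagram is a chain of 3 nodes with single edges (A_3). Hence the type is A_3.

A3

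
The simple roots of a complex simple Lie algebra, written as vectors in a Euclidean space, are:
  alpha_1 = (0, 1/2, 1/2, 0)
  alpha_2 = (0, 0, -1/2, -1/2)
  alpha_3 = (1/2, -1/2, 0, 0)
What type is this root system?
Compute the Cartan integers a_ij = 2(alpha_i, alpha_j)/(alpha_j, alpha_j); the resulting 3x3 Cartan matrix is
[[2, -1, -1], [-1, 2, 0], [-1, 0, 2]].
All simple roots have the same length, so the diagram is simply laced. The associated Dynkin diagram is a chain of 3 nodes with single edges (A_3), so the type is A_3 (the algebra sl(4)).

A3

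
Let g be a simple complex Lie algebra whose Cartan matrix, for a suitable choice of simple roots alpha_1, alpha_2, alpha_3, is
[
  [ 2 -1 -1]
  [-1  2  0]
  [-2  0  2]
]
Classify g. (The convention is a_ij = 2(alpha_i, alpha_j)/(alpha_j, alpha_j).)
type C_3

The matrix has rank 3 with 2's on the diagonal. Reading the off-diagonal entries as Dynkin edges (a single edge where a_ij = a_ji = -1; a double or triple edge where a_ij * a_ji = 2 or 3), the diagram is a chain of 3 nodes with a double edge at one end; the terminal node there is the unique long simple root (C_3). One simple-root ordering that puts it in standard form is (alpha_2, alpha_1, alpha_3). So the algebra is type C_3, i.e. sp(6).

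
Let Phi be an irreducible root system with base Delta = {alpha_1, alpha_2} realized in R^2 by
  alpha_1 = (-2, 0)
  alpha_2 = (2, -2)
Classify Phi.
B_2 (so(5))

Compute the Cartan integers a_ij = 2(alpha_i, alpha_j)/(alpha_j, alpha_j); the resulting 2x2 Cartan matrix is
[[2, -1], [-2, 2]].
The roots have two lengths (squared-length ratio 2:1); the short ones are alpha_{1}. The associated Dynkin diagram is a chain of 2 nodes with a double edge at one end; the terminal node there is the unique short simple root (B_2), so the type is B_2 (the algebra so(5)).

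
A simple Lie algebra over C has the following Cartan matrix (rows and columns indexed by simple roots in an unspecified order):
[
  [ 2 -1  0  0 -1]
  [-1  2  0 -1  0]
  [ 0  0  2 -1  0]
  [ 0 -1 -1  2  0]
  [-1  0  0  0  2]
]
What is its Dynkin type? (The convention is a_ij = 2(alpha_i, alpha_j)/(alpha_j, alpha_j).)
The matrix has rank 5 with 2's on the diagonal. Reading the off-diagonal entries as Dynkin edges (a single edge where a_ij = a_ji = -1; a double or triple edge where a_ij * a_ji = 2 or 3), the diagram is a chain of 5 nodes with single edges (A_5). One simple-root ordering that puts it in standard form is (alpha_3, alpha_4, alpha_2, alpha_1, alpha_5). So the algebra is type A_5, i.e. sl(6).

A_5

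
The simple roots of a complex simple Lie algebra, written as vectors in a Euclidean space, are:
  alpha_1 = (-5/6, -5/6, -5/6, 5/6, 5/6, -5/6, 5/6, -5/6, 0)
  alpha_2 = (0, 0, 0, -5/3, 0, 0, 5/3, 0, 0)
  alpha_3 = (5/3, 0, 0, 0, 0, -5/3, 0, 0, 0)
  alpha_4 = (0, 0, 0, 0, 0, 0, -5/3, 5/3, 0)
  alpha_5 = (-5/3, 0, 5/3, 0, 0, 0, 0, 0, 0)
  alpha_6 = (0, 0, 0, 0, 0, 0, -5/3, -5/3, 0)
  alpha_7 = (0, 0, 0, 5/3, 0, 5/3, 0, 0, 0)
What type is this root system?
type E_7

Compute the Cartan integers a_ij = 2(alpha_i, alpha_j)/(alpha_j, alpha_j); the resulting 7x7 Cartan matrix is
[[2, 0, 0, -1, 0, 0, 0], [0, 2, 0, -1, 0, -1, -1], [0, 0, 2, 0, -1, 0, -1], [-1, -1, 0, 2, 0, 0, 0], [0, 0, -1, 0, 2, 0, 0], [0, -1, 0, 0, 0, 2, 0], [0, -1, -1, 0, 0, 0, 2]].
All simple roots have the same length, so the diagram is simply laced. The associated Dynkin diagram is a chain of 6 nodes with one extra node attached to the third node from one end (E_7), so the type is E_7.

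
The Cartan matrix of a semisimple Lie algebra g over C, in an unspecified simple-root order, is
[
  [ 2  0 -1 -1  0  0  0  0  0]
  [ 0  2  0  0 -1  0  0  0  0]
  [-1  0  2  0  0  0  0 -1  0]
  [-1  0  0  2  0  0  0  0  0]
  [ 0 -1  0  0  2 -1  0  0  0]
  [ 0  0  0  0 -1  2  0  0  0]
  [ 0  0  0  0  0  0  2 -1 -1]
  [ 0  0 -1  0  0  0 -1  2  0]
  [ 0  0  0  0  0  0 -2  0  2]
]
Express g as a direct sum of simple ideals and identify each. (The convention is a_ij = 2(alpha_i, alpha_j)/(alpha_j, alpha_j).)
A3 ⊕ C6

The diagram associated to this matrix has two connected components: the simple roots {alpha_2, alpha_5, alpha_6} form a chain of 3 nodes with single edges (A_3), and {alpha_1, alpha_3, alpha_4, alpha_7, alpha_8, alpha_9} form a chain of 6 nodes with a double edge at one end; the terminal node there is the unique long simple root (C_6). A semisimple Lie algebra decomposes uniquely as the direct sum of simple ideals, one per connected component of its Dynkin diagram, so g ≅ A_3 ⊕ C_6 (dimension 15 + 78 = 93).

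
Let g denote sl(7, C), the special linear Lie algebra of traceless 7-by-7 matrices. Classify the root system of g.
This is sl(7), which has dimension 7^2 - 1 = 48 and rank 7 - 1 = 6 (a Cartan subalgebra is the diagonal traceless matrices). In the classification of classical Lie algebras, the special linear algebra sl(n+1) has type A_n; here n = 6, so the Dynkin diagram is a chain of 6 nodes with single edges (A_6). Hence the type is A_6.

type A_6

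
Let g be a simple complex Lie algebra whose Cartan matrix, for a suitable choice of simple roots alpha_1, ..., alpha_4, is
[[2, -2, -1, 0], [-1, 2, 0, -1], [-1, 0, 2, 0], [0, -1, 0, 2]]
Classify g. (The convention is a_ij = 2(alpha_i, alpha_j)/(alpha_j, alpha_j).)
The matrix has rank 4 with 2's on the diagonal. Reading the off-diagonal entries as Dynkin edges (a single edge where a_ij = a_ji = -1; a double or triple edge where a_ij * a_ji = 2 or 3), the diagram is a chain of 4 nodes with a double edge between the middle two (F_4). One simple-root ordering that puts it in standard form is (alpha_3, alpha_1, alpha_2, alpha_4). So the algebra is type F_4.

F4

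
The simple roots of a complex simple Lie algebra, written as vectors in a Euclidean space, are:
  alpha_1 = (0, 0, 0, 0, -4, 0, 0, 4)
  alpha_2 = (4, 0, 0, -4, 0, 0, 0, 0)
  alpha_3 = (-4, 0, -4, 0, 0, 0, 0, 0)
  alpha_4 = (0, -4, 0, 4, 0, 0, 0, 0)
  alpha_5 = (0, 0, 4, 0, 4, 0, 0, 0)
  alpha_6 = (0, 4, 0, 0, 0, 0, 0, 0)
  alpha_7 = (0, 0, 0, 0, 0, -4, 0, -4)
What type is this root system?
B7

Compute the Cartan integers a_ij = 2(alpha_i, alpha_j)/(alpha_j, alpha_j); the resulting 7x7 Cartan matrix is
[[2, 0, 0, 0, -1, 0, -1], [0, 2, -1, -1, 0, 0, 0], [0, -1, 2, 0, -1, 0, 0], [0, -1, 0, 2, 0, -2, 0], [-1, 0, -1, 0, 2, 0, 0], [0, 0, 0, -1, 0, 2, 0], [-1, 0, 0, 0, 0, 0, 2]].
The roots have two lengths (squared-length ratio 2:1); the short ones are alpha_{6}. The associated Dynkin diagram is a chain of 7 nodes with a double edge at one end; the terminal node there is the unique short simple root (B_7), so the type is B_7 (the algebra so(15)).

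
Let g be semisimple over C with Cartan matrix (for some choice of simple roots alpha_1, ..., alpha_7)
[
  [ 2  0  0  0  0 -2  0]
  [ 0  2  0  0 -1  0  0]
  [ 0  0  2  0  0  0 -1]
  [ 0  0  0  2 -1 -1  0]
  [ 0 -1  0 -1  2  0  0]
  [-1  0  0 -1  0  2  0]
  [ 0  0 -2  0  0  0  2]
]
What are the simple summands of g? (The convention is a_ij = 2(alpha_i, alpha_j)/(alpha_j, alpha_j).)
The diagram associated to this matrix has two connected components: the simple roots {alpha_3, alpha_7} form a chain of 2 nodes with a double edge at one end; the terminal node there is the unique short simple root (B_2), and {alpha_1, alpha_2, alpha_4, alpha_5, alpha_6} form a chain of 5 nodes with a double edge at one end; the terminal node there is the unique long simple root (C_5). A semisimple Lie algebra decomposes uniquely as the direct sum of simple ideals, one per connected component of its Dynkin diagram, so g ≅ B_2 ⊕ C_5 (dimension 10 + 55 = 65).

type B_2 + type C_5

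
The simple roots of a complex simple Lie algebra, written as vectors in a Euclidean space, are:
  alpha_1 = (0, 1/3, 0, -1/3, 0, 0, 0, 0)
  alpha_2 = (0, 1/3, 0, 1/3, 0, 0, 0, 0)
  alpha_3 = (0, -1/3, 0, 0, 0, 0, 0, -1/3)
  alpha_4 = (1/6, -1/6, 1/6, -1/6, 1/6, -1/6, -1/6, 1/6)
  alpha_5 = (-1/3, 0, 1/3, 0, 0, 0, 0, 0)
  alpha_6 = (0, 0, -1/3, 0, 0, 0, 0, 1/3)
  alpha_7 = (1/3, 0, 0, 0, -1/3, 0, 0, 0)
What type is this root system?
Compute the Cartan integers a_ij = 2(alpha_i, alpha_j)/(alpha_j, alpha_j); the resulting 7x7 Cartan matrix is
[[2, 0, -1, 0, 0, 0, 0], [0, 2, -1, -1, 0, 0, 0], [-1, -1, 2, 0, 0, -1, 0], [0, -1, 0, 2, 0, 0, 0], [0, 0, 0, 0, 2, -1, -1], [0, 0, -1, 0, -1, 2, 0], [0, 0, 0, 0, -1, 0, 2]].
All simple roots have the same length, so the diagram is simply laced. The associated Dynkin diagram is a chain of 6 nodes with one extra node attached to the third node from one end (E_7), so the type is E_7.

E_7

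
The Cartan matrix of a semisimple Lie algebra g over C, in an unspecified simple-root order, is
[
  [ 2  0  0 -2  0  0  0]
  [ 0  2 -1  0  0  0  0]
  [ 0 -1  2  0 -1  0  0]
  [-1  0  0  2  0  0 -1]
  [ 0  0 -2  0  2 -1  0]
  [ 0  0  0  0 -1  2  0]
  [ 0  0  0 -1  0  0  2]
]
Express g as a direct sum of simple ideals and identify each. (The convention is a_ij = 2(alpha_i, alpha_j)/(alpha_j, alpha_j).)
The diagram associated to this matrix has two connected components: the simple roots {alpha_1, alpha_4, alpha_7} form a chain of 3 nodes with a double edge at one end; the terminal node there is the unique long simple root (C_3), and {alpha_2, alpha_3, alpha_5, alpha_6} form a chain of 4 nodes with a double edge between the middle two (F_4). A semisimple Lie algebra decomposes uniquely as the direct sum of simple ideals, one per connected component of its Dynkin diagram, so g ≅ C_3 ⊕ F_4 (dimension 21 + 52 = 73).

C3 + F4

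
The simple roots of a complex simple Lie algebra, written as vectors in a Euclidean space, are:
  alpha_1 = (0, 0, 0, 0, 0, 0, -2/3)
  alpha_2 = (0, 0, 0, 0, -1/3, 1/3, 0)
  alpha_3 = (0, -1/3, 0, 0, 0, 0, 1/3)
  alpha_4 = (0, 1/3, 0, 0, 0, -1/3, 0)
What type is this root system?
C4

Compute the Cartan integers a_ij = 2(alpha_i, alpha_j)/(alpha_j, alpha_j); the resulting 4x4 Cartan matrix is
[[2, 0, -2, 0], [0, 2, 0, -1], [-1, 0, 2, -1], [0, -1, -1, 2]].
The roots have two lengths (squared-length ratio 2:1); the short ones are alpha_{2,3,4}. The associated Dynkin diagram is a chain of 4 nodes with a double edge at one end; the terminal node there is the unique long simple root (C_4), so the type is C_4 (the algebra sp(8)).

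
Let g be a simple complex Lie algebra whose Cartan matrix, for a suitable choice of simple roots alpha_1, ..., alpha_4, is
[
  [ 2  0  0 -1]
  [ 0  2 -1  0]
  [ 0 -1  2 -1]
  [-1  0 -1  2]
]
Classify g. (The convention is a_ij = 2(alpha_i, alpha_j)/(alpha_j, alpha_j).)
A_4

The matrix has rank 4 with 2's on the diagonal. Reading the off-diagonal entries as Dynkin edges (a single edge where a_ij = a_ji = -1; a double or triple edge where a_ij * a_ji = 2 or 3), the diagram is a chain of 4 nodes with single edges (A_4). One simple-root ordering that puts it in standard form is (alpha_2, alpha_3, alpha_4, alpha_1). So the algebra is type A_4, i.e. sl(5).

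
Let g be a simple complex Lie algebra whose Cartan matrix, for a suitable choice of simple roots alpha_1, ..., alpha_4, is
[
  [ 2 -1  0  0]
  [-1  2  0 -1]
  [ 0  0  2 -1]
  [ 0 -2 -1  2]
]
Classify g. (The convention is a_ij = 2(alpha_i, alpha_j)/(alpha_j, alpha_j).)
The matrix has rank 4 with 2's on the diagonal. Reading the off-diagonal entries as Dynkin edges (a single edge where a_ij = a_ji = -1; a double or triple edge where a_ij * a_ji = 2 or 3), the diagram is a chain of 4 nodes with a double edge between the middle two (F_4). One simple-root ordering that puts it in standard form is (alpha_3, alpha_4, alpha_2, alpha_1). So the algebra is type F_4.

type F_4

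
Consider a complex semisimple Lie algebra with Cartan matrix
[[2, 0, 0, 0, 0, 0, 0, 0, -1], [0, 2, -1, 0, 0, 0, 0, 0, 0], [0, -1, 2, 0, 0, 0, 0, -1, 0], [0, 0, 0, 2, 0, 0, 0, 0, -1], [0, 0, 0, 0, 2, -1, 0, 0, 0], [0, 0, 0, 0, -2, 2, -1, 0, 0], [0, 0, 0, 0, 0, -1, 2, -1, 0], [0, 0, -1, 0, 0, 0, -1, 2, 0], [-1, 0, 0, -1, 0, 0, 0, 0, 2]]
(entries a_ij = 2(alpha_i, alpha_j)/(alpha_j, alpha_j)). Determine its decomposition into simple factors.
The diagram associated to this matrix has two connected components: the simple roots {alpha_1, alpha_4, alpha_9} form a chain of 3 nodes with single edges (A_3), and {alpha_2, alpha_3, alpha_5, alpha_6, alpha_7, alpha_8} form a chain of 6 nodes with a double edge at one end; the terminal node there is the unique short simple root (B_6). A semisimple Lie algebra decomposes uniquely as the direct sum of simple ideals, one per connected component of its Dynkin diagram, so g ≅ A_3 ⊕ B_6 (dimension 15 + 78 = 93).

type A_3 + type B_6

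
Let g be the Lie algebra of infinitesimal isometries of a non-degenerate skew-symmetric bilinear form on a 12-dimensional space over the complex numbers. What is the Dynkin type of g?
This is sp(12), which has dimension 12(12+1)/2 = 78 and rank 12/2 = 6. In the classification of classical Lie algebras, the symplectic algebra sp(2n) has type C_n; here n = 6, so the Dynkin diagram is a chain of 6 nodes with a double edge at one end; the terminal node there is the unique long simple root (C_6). Hence the type is C_6.

type C_6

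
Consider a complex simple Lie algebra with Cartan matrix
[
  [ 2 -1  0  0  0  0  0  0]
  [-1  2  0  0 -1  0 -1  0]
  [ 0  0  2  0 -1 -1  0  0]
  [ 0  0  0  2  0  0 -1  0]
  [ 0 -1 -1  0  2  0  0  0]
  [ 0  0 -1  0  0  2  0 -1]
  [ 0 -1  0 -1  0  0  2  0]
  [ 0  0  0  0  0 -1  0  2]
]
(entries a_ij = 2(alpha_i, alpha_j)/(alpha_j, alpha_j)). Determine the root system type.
The matrix has rank 8 with 2's on the diagonal. Reading the off-diagonal entries as Dynkin edges (a single edge where a_ij = a_ji = -1; a double or triple edge where a_ij * a_ji = 2 or 3), the diagram is a chain of 7 nodes with one extra node attached to the third node from one end (E_8). One simple-root ordering that puts it in standard form is (alpha_4, alpha_1, alpha_7, alpha_2, alpha_5, alpha_3, alpha_6, alpha_8). So the algebra is type E_8.

E_8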